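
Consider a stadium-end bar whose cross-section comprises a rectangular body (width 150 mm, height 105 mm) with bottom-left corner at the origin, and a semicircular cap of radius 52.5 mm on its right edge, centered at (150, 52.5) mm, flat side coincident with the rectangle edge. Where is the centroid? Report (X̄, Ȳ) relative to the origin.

X̄ = 95.98 mm, Ȳ = 52.50 mm

rectangular body: A = 150 × 105 = 15750.00, centroid at (75.00, 52.50).
semicircular end: A = ½π·52.5² = 4329.51, centroid at (172.28, 52.50).
ΣA = 20079.51 mm², ΣAX̄ = 1927144.86 mm³, ΣAȲ = 1054174.14 mm³.
X̄ = 1927144.86/20079.51 = 95.98 mm; Ȳ = 1054174.14/20079.51 = 52.50 mm.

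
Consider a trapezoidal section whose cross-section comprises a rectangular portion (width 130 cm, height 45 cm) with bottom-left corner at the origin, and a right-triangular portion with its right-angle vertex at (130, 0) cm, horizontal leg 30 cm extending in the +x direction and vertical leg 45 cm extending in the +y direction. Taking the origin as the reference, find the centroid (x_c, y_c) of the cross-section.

x_c = 72.76 cm, y_c = 21.72 cm

rectangular portion: A = 130 × 45 = 5850.00, centroid at (65.00, 22.50).
triangular portion: A = ½·30·45 = 675.00, centroid at (140.00, 15.00).
ΣA = 6525.00 cm², ΣAx_c = 474750.00 cm³, ΣAy_c = 141750.00 cm³.
x_c = 474750.00/6525.00 = 72.76 cm; y_c = 141750.00/6525.00 = 21.72 cm.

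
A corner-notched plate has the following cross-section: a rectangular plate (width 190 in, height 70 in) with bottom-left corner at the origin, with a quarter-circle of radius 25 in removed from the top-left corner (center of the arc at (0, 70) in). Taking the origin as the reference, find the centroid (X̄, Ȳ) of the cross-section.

plate: A = 190 × 70 = 13300.00, centroid at (95.00, 35.00).
removed quarter-circle: A = −¼π·25² = -490.87, centroid at (10.61, 59.39).
ΣA = 12809.13 in², ΣAX̄ = 1258291.67 in³, ΣAȲ = 436347.16 in³.
X̄ = 1258291.67/12809.13 = 98.23 in; Ȳ = 436347.16/12809.13 = 34.07 in.

X̄ = 98.23 in, Ȳ = 34.07 in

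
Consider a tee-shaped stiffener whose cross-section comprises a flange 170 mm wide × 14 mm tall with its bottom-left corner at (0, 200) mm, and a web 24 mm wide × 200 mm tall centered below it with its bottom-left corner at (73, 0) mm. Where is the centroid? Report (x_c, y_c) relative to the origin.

x_c = 85.00 mm, y_c = 135.47 mm

web: A = 24 × 200 = 4800.00, centroid at (85.00, 100.00).
flange: A = 170 × 14 = 2380.00, centroid at (85.00, 207.00).
ΣA = 7180.00 mm², ΣAx_c = 610300.00 mm³, ΣAy_c = 972660.00 mm³.
x_c = 610300.00/7180.00 = 85.00 mm; y_c = 972660.00/7180.00 = 135.47 mm.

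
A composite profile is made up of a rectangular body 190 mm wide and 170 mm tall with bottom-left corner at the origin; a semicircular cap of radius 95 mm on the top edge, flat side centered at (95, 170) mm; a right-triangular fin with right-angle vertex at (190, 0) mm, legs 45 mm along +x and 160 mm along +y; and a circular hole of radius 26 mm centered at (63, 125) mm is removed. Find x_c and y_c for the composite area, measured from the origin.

Part | A | x̄ᵢ | ȳᵢ | A·x̄ᵢ | A·ȳᵢ
rectangular body | 32300.00 | 95.00 | 85.00 | 3068500.00 | 2745500.00
semicircular top | 14176.44 | 95.00 | 210.32 | 1346761.50 | 2981577.60
triangular fin | 3600.00 | 205.00 | 53.33 | 738000.00 | 192000.00
hole | -2123.72 | 63.00 | 125.00 | -133794.15 | -265464.58
Σ | 47952.72 |  |  | 5019467.35 | 5653613.02
x_c = 5019467.35 / 47952.72 = 104.68 mm
y_c = 5653613.02 / 47952.72 = 117.90 mm

x_c = 104.68 mm, y_c = 117.90 mm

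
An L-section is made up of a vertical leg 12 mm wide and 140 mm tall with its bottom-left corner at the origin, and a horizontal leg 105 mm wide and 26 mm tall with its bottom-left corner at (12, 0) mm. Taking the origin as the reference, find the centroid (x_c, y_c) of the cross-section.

vertical leg: A = 12 × 140 = 1680.00, centroid at (6.00, 70.00).
horizontal leg: A = 105 × 26 = 2730.00, centroid at (64.50, 13.00).
ΣA = 4410.00 mm², ΣAx_c = 186165.00 mm³, ΣAy_c = 153090.00 mm³.
x_c = 186165.00/4410.00 = 42.21 mm; y_c = 153090.00/4410.00 = 34.71 mm.

x_c = 42.21 mm, y_c = 34.71 mm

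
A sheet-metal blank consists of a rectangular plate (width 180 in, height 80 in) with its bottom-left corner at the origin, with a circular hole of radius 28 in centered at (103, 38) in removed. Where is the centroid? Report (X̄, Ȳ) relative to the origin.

X̄ = 87.32 in, Ȳ = 40.41 in

plate: A = 180 × 80 = 14400.00, centroid at (90.00, 40.00).
hole: A = −π·28² = -2463.01, centroid at (103.00, 38.00).
ΣA = 11936.99 in²
ΣAX̄ = (14400.00)(90.00) + (-2463.01)(103.00) = 1042310.11 in³
ΣAȲ = (14400.00)(40.00) + (-2463.01)(38.00) = 482405.67 in³
X̄ = 1042310.11 / 11936.99 = 87.32 in
Ȳ = 482405.67 / 11936.99 = 40.41 in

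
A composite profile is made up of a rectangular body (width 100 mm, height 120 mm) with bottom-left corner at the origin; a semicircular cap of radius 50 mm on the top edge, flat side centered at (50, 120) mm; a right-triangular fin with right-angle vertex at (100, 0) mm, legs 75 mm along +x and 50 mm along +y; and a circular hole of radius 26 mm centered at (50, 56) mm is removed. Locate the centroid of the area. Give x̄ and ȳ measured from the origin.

x̄ = 58.97 mm, ȳ = 75.70 mm

rectangular body: A = 100 × 120 = 12000.00, centroid at (50.00, 60.00).
semicircular top: A = ½π·50² = 3926.99, centroid at (50.00, 141.22).
triangular fin: A = ½·75·50 = 1875.00, centroid at (125.00, 16.67).
hole: A = −π·26² = -2123.72, centroid at (50.00, 56.00).
ΣA = 15678.27 mm²
ΣAx̄ = (12000.00)(50.00) + (3926.99)(50.00) + (1875.00)(125.00) + (-2123.72)(50.00) = 924538.71 mm³
ΣAȳ = (12000.00)(60.00) + (3926.99)(141.22) + (1875.00)(16.67) + (-2123.72)(56.00) = 1186894.10 mm³
x̄ = 924538.71 / 15678.27 = 58.97 mm
ȳ = 1186894.10 / 15678.27 = 75.70 mm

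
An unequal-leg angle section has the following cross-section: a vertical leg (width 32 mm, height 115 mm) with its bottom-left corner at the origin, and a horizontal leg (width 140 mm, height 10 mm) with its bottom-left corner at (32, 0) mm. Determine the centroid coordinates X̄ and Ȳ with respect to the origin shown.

X̄ = 39.70 mm, Ȳ = 43.03 mm

Part | A | x̄ᵢ | ȳᵢ | A·x̄ᵢ | A·ȳᵢ
vertical leg | 3680.00 | 16.00 | 57.50 | 58880.00 | 211600.00
horizontal leg | 1400.00 | 102.00 | 5.00 | 142800.00 | 7000.00
Σ | 5080.00 |  |  | 201680.00 | 218600.00
X̄ = 201680.00 / 5080.00 = 39.70 mm
Ȳ = 218600.00 / 5080.00 = 43.03 mm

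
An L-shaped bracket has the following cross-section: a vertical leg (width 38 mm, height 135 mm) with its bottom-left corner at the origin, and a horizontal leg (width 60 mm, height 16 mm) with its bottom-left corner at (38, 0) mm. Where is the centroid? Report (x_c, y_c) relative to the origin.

Part | A | x̄ᵢ | ȳᵢ | A·x̄ᵢ | A·ȳᵢ
vertical leg | 5130.00 | 19.00 | 67.50 | 97470.00 | 346275.00
horizontal leg | 960.00 | 68.00 | 8.00 | 65280.00 | 7680.00
Σ | 6090.00 |  |  | 162750.00 | 353955.00
x_c = 162750.00 / 6090.00 = 26.72 mm
y_c = 353955.00 / 6090.00 = 58.12 mm

x_c = 26.72 mm, y_c = 58.12 mm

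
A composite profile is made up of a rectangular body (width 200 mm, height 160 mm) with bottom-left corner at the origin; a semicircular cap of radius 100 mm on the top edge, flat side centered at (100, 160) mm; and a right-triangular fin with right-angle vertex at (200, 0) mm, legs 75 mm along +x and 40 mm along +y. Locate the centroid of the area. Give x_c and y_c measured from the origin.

Part | A | x̄ᵢ | ȳᵢ | A·x̄ᵢ | A·ȳᵢ
rectangular body | 32000.00 | 100.00 | 80.00 | 3200000.00 | 2560000.00
semicircular top | 15707.96 | 100.00 | 202.44 | 1570796.33 | 3179940.79
triangular fin | 1500.00 | 225.00 | 13.33 | 337500.00 | 20000.00
Σ | 49207.96 |  |  | 5108296.33 | 5759940.79
x_c = 5108296.33 / 49207.96 = 103.81 mm
y_c = 5759940.79 / 49207.96 = 117.05 mm

x_c = 103.81 mm, y_c = 117.05 mm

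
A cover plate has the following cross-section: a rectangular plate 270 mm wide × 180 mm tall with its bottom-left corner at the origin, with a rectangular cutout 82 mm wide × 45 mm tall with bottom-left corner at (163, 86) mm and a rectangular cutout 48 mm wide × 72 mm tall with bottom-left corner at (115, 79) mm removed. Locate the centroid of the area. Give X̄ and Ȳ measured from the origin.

X̄ = 128.52 mm, Ȳ = 86.27 mm

plate: A = 270 × 180 = 48600.00, centroid at (135.00, 90.00).
hole 1: A = −(82 × 45) = -3690.00, centroid at (204.00, 108.50).
hole 2: A = −(48 × 72) = -3456.00, centroid at (139.00, 115.00).
ΣA = 41454.00 mm²
ΣAX̄ = (48600.00)(135.00) + (-3690.00)(204.00) + (-3456.00)(139.00) = 5327856.00 mm³
ΣAȲ = (48600.00)(90.00) + (-3690.00)(108.50) + (-3456.00)(115.00) = 3576195.00 mm³
X̄ = 5327856.00 / 41454.00 = 128.52 mm
Ȳ = 3576195.00 / 41454.00 = 86.27 mm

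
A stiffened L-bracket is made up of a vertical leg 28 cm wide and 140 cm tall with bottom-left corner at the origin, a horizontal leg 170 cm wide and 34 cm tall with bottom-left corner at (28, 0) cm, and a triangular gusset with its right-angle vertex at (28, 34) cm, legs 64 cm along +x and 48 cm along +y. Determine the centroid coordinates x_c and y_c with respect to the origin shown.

x_c = 69.76 cm, y_c = 40.00 cm

Part | A | x̄ᵢ | ȳᵢ | A·x̄ᵢ | A·ȳᵢ
vertical leg | 3920.00 | 14.00 | 70.00 | 54880.00 | 274400.00
horizontal leg | 5780.00 | 113.00 | 17.00 | 653140.00 | 98260.00
gusset | 1536.00 | 49.33 | 50.00 | 75776.00 | 76800.00
Σ | 11236.00 |  |  | 783796.00 | 449460.00
x_c = 783796.00 / 11236.00 = 69.76 cm
y_c = 449460.00 / 11236.00 = 40.00 cm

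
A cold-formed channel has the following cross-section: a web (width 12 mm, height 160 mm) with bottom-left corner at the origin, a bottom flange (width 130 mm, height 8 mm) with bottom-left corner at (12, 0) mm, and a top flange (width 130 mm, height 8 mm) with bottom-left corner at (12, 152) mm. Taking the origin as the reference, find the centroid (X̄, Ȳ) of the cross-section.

Part | A | x̄ᵢ | ȳᵢ | A·x̄ᵢ | A·ȳᵢ
web | 1920.00 | 6.00 | 80.00 | 11520.00 | 153600.00
bottom flange | 1040.00 | 77.00 | 4.00 | 80080.00 | 4160.00
top flange | 1040.00 | 77.00 | 156.00 | 80080.00 | 162240.00
Σ | 4000.00 |  |  | 171680.00 | 320000.00
X̄ = 171680.00 / 4000.00 = 42.92 mm
Ȳ = 320000.00 / 4000.00 = 80.00 mm

X̄ = 42.92 mm, Ȳ = 80.00 mm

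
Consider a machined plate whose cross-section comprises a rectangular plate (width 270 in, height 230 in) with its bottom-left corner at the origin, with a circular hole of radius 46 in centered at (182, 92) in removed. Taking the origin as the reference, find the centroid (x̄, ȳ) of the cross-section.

plate: A = 270 × 230 = 62100.00, centroid at (135.00, 115.00).
hole: A = −π·46² = -6647.61, centroid at (182.00, 92.00).
ΣA = 55452.39 in²
ΣAx̄ = (62100.00)(135.00) + (-6647.61)(182.00) = 7173634.97 in³
ΣAȳ = (62100.00)(115.00) + (-6647.61)(92.00) = 6529919.87 in³
x̄ = 7173634.97 / 55452.39 = 129.37 in
ȳ = 6529919.87 / 55452.39 = 117.76 in

x̄ = 129.37 in, ȳ = 117.76 in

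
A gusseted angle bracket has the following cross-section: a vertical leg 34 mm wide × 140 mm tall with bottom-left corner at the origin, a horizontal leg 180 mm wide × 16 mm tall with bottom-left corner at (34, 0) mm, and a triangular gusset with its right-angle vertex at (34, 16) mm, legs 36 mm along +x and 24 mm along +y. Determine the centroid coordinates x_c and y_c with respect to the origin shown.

x_c = 56.73 mm, y_c = 45.42 mm

vertical leg: A = 34 × 140 = 4760.00, centroid at (17.00, 70.00).
horizontal leg: A = 180 × 16 = 2880.00, centroid at (124.00, 8.00).
gusset: A = ½·36·24 = 432.00, centroid at (46.00, 24.00).
ΣA = 8072.00 mm²
ΣAx_c = (4760.00)(17.00) + (2880.00)(124.00) + (432.00)(46.00) = 457912.00 mm³
ΣAy_c = (4760.00)(70.00) + (2880.00)(8.00) + (432.00)(24.00) = 366608.00 mm³
x_c = 457912.00 / 8072.00 = 56.73 mm
y_c = 366608.00 / 8072.00 = 45.42 mm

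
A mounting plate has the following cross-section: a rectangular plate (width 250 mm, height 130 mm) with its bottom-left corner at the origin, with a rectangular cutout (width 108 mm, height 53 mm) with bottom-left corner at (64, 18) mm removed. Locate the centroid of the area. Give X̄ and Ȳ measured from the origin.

X̄ = 126.50 mm, Ȳ = 69.38 mm

Part | A | x̄ᵢ | ȳᵢ | A·x̄ᵢ | A·ȳᵢ
plate | 32500.00 | 125.00 | 65.00 | 4062500.00 | 2112500.00
hole | -5724.00 | 118.00 | 44.50 | -675432.00 | -254718.00
Σ | 26776.00 |  |  | 3387068.00 | 1857782.00
X̄ = 3387068.00 / 26776.00 = 126.50 mm
Ȳ = 1857782.00 / 26776.00 = 69.38 mm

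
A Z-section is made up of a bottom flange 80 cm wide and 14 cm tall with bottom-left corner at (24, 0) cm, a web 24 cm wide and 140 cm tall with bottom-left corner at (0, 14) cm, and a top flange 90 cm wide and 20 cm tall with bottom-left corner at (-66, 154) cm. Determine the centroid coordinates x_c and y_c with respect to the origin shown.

x_c = 11.82 cm, y_c = 93.20 cm

bottom flange: A = 80 × 14 = 1120.00, centroid at (64.00, 7.00).
web: A = 24 × 140 = 3360.00, centroid at (12.00, 84.00).
top flange: A = 90 × 20 = 1800.00, centroid at (-21.00, 164.00).
ΣA = 6280.00 cm², ΣAx_c = 74200.00 cm³, ΣAy_c = 585280.00 cm³.
x_c = 74200.00/6280.00 = 11.82 cm; y_c = 585280.00/6280.00 = 93.20 cm.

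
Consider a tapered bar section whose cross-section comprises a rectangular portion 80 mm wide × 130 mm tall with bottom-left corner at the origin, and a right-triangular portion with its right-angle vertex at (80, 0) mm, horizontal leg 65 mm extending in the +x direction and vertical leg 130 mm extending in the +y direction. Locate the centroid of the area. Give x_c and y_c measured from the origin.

x_c = 57.81 mm, y_c = 58.74 mm

rectangular portion: A = 80 × 130 = 10400.00, centroid at (40.00, 65.00).
triangular portion: A = ½·65·130 = 4225.00, centroid at (101.67, 43.33).
ΣA = 14625.00 mm², ΣAx_c = 845541.67 mm³, ΣAy_c = 859083.33 mm³.
x_c = 845541.67/14625.00 = 57.81 mm; y_c = 859083.33/14625.00 = 58.74 mm.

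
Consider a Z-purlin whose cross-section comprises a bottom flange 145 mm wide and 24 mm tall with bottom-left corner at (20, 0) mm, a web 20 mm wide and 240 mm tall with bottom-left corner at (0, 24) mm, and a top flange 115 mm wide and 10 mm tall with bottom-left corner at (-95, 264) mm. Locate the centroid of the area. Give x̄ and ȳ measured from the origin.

Part | A | x̄ᵢ | ȳᵢ | A·x̄ᵢ | A·ȳᵢ
bottom flange | 3480.00 | 92.50 | 12.00 | 321900.00 | 41760.00
web | 4800.00 | 10.00 | 144.00 | 48000.00 | 691200.00
top flange | 1150.00 | -37.50 | 269.00 | -43125.00 | 309350.00
Σ | 9430.00 |  |  | 326775.00 | 1042310.00
x̄ = 326775.00 / 9430.00 = 34.65 mm
ȳ = 1042310.00 / 9430.00 = 110.53 mm

x̄ = 34.65 mm, ȳ = 110.53 mm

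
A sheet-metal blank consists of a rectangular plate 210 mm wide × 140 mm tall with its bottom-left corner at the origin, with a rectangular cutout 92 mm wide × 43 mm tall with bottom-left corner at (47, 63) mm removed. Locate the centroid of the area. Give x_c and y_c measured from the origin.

x_c = 106.87 mm, y_c = 67.75 mm

plate: A = 210 × 140 = 29400.00, centroid at (105.00, 70.00).
hole: A = −(92 × 43) = -3956.00, centroid at (93.00, 84.50).
ΣA = 25444.00 mm², ΣAx_c = 2719092.00 mm³, ΣAy_c = 1723718.00 mm³.
x_c = 2719092.00/25444.00 = 106.87 mm; y_c = 1723718.00/25444.00 = 67.75 mm.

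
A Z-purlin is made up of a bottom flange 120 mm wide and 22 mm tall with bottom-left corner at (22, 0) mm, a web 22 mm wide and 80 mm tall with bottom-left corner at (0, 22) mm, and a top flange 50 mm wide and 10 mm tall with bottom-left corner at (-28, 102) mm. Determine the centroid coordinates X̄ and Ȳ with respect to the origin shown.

X̄ = 47.82 mm, Ȳ = 39.11 mm

bottom flange: A = 120 × 22 = 2640.00, centroid at (82.00, 11.00).
web: A = 22 × 80 = 1760.00, centroid at (11.00, 62.00).
top flange: A = 50 × 10 = 500.00, centroid at (-3.00, 107.00).
ΣA = 4900.00 mm²
ΣAX̄ = (2640.00)(82.00) + (1760.00)(11.00) + (500.00)(-3.00) = 234340.00 mm³
ΣAȲ = (2640.00)(11.00) + (1760.00)(62.00) + (500.00)(107.00) = 191660.00 mm³
X̄ = 234340.00 / 4900.00 = 47.82 mm
Ȳ = 191660.00 / 4900.00 = 39.11 mm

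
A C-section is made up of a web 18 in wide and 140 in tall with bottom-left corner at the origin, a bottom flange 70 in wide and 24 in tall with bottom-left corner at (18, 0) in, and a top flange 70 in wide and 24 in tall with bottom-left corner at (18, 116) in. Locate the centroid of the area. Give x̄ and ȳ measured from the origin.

Part | A | x̄ᵢ | ȳᵢ | A·x̄ᵢ | A·ȳᵢ
web | 2520.00 | 9.00 | 70.00 | 22680.00 | 176400.00
bottom flange | 1680.00 | 53.00 | 12.00 | 89040.00 | 20160.00
top flange | 1680.00 | 53.00 | 128.00 | 89040.00 | 215040.00
Σ | 5880.00 |  |  | 200760.00 | 411600.00
x̄ = 200760.00 / 5880.00 = 34.14 in
ȳ = 411600.00 / 5880.00 = 70.00 in

x̄ = 34.14 in, ȳ = 70.00 in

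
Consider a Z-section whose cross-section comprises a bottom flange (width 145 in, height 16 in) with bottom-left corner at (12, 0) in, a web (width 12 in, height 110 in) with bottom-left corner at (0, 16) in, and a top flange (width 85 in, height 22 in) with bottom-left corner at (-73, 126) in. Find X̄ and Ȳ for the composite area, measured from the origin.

X̄ = 26.67 in, Ȳ = 66.87 in

Part | A | x̄ᵢ | ȳᵢ | A·x̄ᵢ | A·ȳᵢ
bottom flange | 2320.00 | 84.50 | 8.00 | 196040.00 | 18560.00
web | 1320.00 | 6.00 | 71.00 | 7920.00 | 93720.00
top flange | 1870.00 | -30.50 | 137.00 | -57035.00 | 256190.00
Σ | 5510.00 |  |  | 146925.00 | 368470.00
X̄ = 146925.00 / 5510.00 = 26.67 in
Ȳ = 368470.00 / 5510.00 = 66.87 in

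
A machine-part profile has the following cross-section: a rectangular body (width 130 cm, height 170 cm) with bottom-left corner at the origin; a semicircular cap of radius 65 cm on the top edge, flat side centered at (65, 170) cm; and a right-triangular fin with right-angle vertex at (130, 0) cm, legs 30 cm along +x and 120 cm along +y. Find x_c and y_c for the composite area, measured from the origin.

rectangular body: A = 130 × 170 = 22100.00, centroid at (65.00, 85.00).
semicircular top: A = ½π·65² = 6636.61, centroid at (65.00, 197.59).
triangular fin: A = ½·30·120 = 1800.00, centroid at (140.00, 40.00).
ΣA = 30536.61 cm², ΣAx_c = 2119879.94 cm³, ΣAy_c = 3261807.80 cm³.
x_c = 2119879.94/30536.61 = 69.42 cm; y_c = 3261807.80/30536.61 = 106.82 cm.

x_c = 69.42 cm, y_c = 106.82 cm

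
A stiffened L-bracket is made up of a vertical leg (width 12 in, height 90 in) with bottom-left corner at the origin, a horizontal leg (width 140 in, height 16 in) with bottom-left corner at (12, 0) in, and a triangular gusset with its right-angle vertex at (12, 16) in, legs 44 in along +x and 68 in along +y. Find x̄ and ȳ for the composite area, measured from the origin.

x̄ = 47.77 in, ȳ = 25.82 in

vertical leg: A = 12 × 90 = 1080.00, centroid at (6.00, 45.00).
horizontal leg: A = 140 × 16 = 2240.00, centroid at (82.00, 8.00).
gusset: A = ½·44·68 = 1496.00, centroid at (26.67, 38.67).
ΣA = 4816.00 in²
ΣAx̄ = (1080.00)(6.00) + (2240.00)(82.00) + (1496.00)(26.67) = 230053.33 in³
ΣAȳ = (1080.00)(45.00) + (2240.00)(8.00) + (1496.00)(38.67) = 124365.33 in³
x̄ = 230053.33 / 4816.00 = 47.77 in
ȳ = 124365.33 / 4816.00 = 25.82 in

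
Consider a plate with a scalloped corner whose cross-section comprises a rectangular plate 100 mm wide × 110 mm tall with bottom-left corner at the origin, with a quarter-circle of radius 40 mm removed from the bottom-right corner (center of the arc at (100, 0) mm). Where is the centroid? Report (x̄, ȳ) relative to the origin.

plate: A = 100 × 110 = 11000.00, centroid at (50.00, 55.00).
removed quarter-circle: A = −¼π·40² = -1256.64, centroid at (83.02, 16.98).
ΣA = 9743.36 mm²
ΣAx̄ = (11000.00)(50.00) + (-1256.64)(83.02) = 445669.63 mm³
ΣAȳ = (11000.00)(55.00) + (-1256.64)(16.98) = 583666.67 mm³
x̄ = 445669.63 / 9743.36 = 45.74 mm
ȳ = 583666.67 / 9743.36 = 59.90 mm

x̄ = 45.74 mm, ȳ = 59.90 mm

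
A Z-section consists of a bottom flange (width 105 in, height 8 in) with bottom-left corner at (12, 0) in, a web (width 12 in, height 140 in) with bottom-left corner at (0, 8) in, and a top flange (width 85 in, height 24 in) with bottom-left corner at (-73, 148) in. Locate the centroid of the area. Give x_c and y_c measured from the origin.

bottom flange: A = 105 × 8 = 840.00, centroid at (64.50, 4.00).
web: A = 12 × 140 = 1680.00, centroid at (6.00, 78.00).
top flange: A = 85 × 24 = 2040.00, centroid at (-30.50, 160.00).
ΣA = 4560.00 in², ΣAx_c = 2040.00 in³, ΣAy_c = 460800.00 in³.
x_c = 2040.00/4560.00 = 0.45 in; y_c = 460800.00/4560.00 = 101.05 in.

x_c = 0.45 in, y_c = 101.05 in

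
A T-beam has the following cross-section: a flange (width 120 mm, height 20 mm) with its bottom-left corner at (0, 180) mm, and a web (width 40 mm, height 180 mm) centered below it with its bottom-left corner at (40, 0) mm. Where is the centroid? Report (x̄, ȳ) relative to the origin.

x̄ = 60.00 mm, ȳ = 115.00 mm

Part | A | x̄ᵢ | ȳᵢ | A·x̄ᵢ | A·ȳᵢ
web | 7200.00 | 60.00 | 90.00 | 432000.00 | 648000.00
flange | 2400.00 | 60.00 | 190.00 | 144000.00 | 456000.00
Σ | 9600.00 |  |  | 576000.00 | 1104000.00
x̄ = 576000.00 / 9600.00 = 60.00 mm
ȳ = 1104000.00 / 9600.00 = 115.00 mm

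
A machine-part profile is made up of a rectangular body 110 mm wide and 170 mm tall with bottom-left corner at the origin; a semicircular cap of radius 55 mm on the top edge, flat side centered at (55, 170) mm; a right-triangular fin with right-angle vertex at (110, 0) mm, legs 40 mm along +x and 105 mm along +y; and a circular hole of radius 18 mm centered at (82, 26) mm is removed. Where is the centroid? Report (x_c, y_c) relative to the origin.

x_c = 59.73 mm, y_c = 104.15 mm

rectangular body: A = 110 × 170 = 18700.00, centroid at (55.00, 85.00).
semicircular top: A = ½π·55² = 4751.66, centroid at (55.00, 193.34).
triangular fin: A = ½·40·105 = 2100.00, centroid at (123.33, 35.00).
hole: A = −π·18² = -1017.88, centroid at (82.00, 26.00).
ΣA = 24533.78 mm²
ΣAx_c = (18700.00)(55.00) + (4751.66)(55.00) + (2100.00)(123.33) + (-1017.88)(82.00) = 1465375.41 mm³
ΣAy_c = (18700.00)(85.00) + (4751.66)(193.34) + (2100.00)(35.00) + (-1017.88)(26.00) = 2555233.90 mm³
x_c = 1465375.41 / 24533.78 = 59.73 mm
y_c = 2555233.90 / 24533.78 = 104.15 mm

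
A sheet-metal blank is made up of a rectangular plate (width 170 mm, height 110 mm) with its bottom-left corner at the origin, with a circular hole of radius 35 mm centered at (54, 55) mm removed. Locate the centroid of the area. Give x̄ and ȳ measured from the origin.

plate: A = 170 × 110 = 18700.00, centroid at (85.00, 55.00).
hole: A = −π·35² = -3848.45, centroid at (54.00, 55.00).
ΣA = 14851.55 mm²
ΣAx̄ = (18700.00)(85.00) + (-3848.45)(54.00) = 1381683.65 mm³
ΣAȳ = (18700.00)(55.00) + (-3848.45)(55.00) = 816835.19 mm³
x̄ = 1381683.65 / 14851.55 = 93.03 mm
ȳ = 816835.19 / 14851.55 = 55.00 mm

x̄ = 93.03 mm, ȳ = 55.00 mm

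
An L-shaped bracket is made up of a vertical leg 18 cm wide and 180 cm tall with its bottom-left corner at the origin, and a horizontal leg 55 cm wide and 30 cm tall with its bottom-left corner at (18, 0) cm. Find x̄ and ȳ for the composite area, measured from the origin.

x̄ = 21.32 cm, ȳ = 64.69 cm

Part | A | x̄ᵢ | ȳᵢ | A·x̄ᵢ | A·ȳᵢ
vertical leg | 3240.00 | 9.00 | 90.00 | 29160.00 | 291600.00
horizontal leg | 1650.00 | 45.50 | 15.00 | 75075.00 | 24750.00
Σ | 4890.00 |  |  | 104235.00 | 316350.00
x̄ = 104235.00 / 4890.00 = 21.32 cm
ȳ = 316350.00 / 4890.00 = 64.69 cm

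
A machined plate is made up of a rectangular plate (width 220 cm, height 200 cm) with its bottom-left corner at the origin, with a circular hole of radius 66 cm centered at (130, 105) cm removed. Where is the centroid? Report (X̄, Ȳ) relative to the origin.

X̄ = 100.97 cm, Ȳ = 97.74 cm

Part | A | x̄ᵢ | ȳᵢ | A·x̄ᵢ | A·ȳᵢ
plate | 44000.00 | 110.00 | 100.00 | 4840000.00 | 4400000.00
hole | -13684.78 | 130.00 | 105.00 | -1779021.09 | -1436901.65
Σ | 30315.22 |  |  | 3060978.91 | 2963098.35
X̄ = 3060978.91 / 30315.22 = 100.97 cm
Ȳ = 2963098.35 / 30315.22 = 97.74 cm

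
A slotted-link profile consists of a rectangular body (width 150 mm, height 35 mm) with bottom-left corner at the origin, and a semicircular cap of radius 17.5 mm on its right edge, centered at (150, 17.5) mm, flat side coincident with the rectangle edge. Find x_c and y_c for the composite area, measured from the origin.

Part | A | x̄ᵢ | ȳᵢ | A·x̄ᵢ | A·ȳᵢ
rectangular body | 5250.00 | 75.00 | 17.50 | 393750.00 | 91875.00
semicircular end | 481.06 | 157.43 | 17.50 | 75731.37 | 8418.49
Σ | 5731.06 |  |  | 469481.37 | 100293.49
x_c = 469481.37 / 5731.06 = 81.92 mm
y_c = 100293.49 / 5731.06 = 17.50 mm

x_c = 81.92 mm, y_c = 17.50 mm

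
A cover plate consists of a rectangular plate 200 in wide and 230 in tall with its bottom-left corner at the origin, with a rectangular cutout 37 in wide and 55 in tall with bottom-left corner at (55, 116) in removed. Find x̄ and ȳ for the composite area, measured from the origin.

Part | A | x̄ᵢ | ȳᵢ | A·x̄ᵢ | A·ȳᵢ
plate | 46000.00 | 100.00 | 115.00 | 4600000.00 | 5290000.00
hole | -2035.00 | 73.50 | 143.50 | -149572.50 | -292022.50
Σ | 43965.00 |  |  | 4450427.50 | 4997977.50
x̄ = 4450427.50 / 43965.00 = 101.23 in
ȳ = 4997977.50 / 43965.00 = 113.68 in

x̄ = 101.23 in, ȳ = 113.68 in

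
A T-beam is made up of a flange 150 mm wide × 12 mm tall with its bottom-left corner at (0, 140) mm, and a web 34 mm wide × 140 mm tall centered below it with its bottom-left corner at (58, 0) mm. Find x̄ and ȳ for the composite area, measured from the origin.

web: A = 34 × 140 = 4760.00, centroid at (75.00, 70.00).
flange: A = 150 × 12 = 1800.00, centroid at (75.00, 146.00).
ΣA = 6560.00 mm², ΣAx̄ = 492000.00 mm³, ΣAȳ = 596000.00 mm³.
x̄ = 492000.00/6560.00 = 75.00 mm; ȳ = 596000.00/6560.00 = 90.85 mm.

x̄ = 75.00 mm, ȳ = 90.85 mm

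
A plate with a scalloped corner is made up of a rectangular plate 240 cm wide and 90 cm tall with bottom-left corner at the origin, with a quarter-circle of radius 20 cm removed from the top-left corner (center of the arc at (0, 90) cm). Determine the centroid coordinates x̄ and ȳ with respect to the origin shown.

x̄ = 121.65 cm, ȳ = 44.46 cm

Part | A | x̄ᵢ | ȳᵢ | A·x̄ᵢ | A·ȳᵢ
plate | 21600.00 | 120.00 | 45.00 | 2592000.00 | 972000.00
removed quarter-circle | -314.16 | 8.49 | 81.51 | -2666.67 | -25607.67
Σ | 21285.84 |  |  | 2589333.33 | 946392.33
x̄ = 2589333.33 / 21285.84 = 121.65 cm
ȳ = 946392.33 / 21285.84 = 44.46 cm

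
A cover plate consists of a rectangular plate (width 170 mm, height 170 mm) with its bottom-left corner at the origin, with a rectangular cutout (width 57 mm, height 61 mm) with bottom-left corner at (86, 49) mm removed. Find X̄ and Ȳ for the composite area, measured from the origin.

X̄ = 80.97 mm, Ȳ = 85.75 mm

Part | A | x̄ᵢ | ȳᵢ | A·x̄ᵢ | A·ȳᵢ
plate | 28900.00 | 85.00 | 85.00 | 2456500.00 | 2456500.00
hole | -3477.00 | 114.50 | 79.50 | -398116.50 | -276421.50
Σ | 25423.00 |  |  | 2058383.50 | 2180078.50
X̄ = 2058383.50 / 25423.00 = 80.97 mm
Ȳ = 2180078.50 / 25423.00 = 85.75 mm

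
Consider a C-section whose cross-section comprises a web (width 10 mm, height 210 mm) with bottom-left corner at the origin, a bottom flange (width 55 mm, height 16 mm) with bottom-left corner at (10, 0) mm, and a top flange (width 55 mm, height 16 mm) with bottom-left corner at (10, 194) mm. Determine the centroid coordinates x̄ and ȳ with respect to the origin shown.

x̄ = 19.82 mm, ȳ = 105.00 mm

web: A = 10 × 210 = 2100.00, centroid at (5.00, 105.00).
bottom flange: A = 55 × 16 = 880.00, centroid at (37.50, 8.00).
top flange: A = 55 × 16 = 880.00, centroid at (37.50, 202.00).
ΣA = 3860.00 mm²
ΣAx̄ = (2100.00)(5.00) + (880.00)(37.50) + (880.00)(37.50) = 76500.00 mm³
ΣAȳ = (2100.00)(105.00) + (880.00)(8.00) + (880.00)(202.00) = 405300.00 mm³
x̄ = 76500.00 / 3860.00 = 19.82 mm
ȳ = 405300.00 / 3860.00 = 105.00 mm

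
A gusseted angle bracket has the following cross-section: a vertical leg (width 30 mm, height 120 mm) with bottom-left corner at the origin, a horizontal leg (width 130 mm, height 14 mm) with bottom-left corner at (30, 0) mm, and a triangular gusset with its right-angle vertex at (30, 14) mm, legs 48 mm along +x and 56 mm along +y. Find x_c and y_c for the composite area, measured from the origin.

vertical leg: A = 30 × 120 = 3600.00, centroid at (15.00, 60.00).
horizontal leg: A = 130 × 14 = 1820.00, centroid at (95.00, 7.00).
gusset: A = ½·48·56 = 1344.00, centroid at (46.00, 32.67).
ΣA = 6764.00 mm²
ΣAx_c = (3600.00)(15.00) + (1820.00)(95.00) + (1344.00)(46.00) = 288724.00 mm³
ΣAy_c = (3600.00)(60.00) + (1820.00)(7.00) + (1344.00)(32.67) = 272644.00 mm³
x_c = 288724.00 / 6764.00 = 42.69 mm
y_c = 272644.00 / 6764.00 = 40.31 mm

x_c = 42.69 mm, y_c = 40.31 mm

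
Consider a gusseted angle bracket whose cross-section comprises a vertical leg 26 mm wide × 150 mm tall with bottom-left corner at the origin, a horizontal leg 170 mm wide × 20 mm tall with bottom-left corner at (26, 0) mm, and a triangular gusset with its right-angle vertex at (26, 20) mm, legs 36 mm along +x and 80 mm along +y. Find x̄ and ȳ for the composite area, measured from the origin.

vertical leg: A = 26 × 150 = 3900.00, centroid at (13.00, 75.00).
horizontal leg: A = 170 × 20 = 3400.00, centroid at (111.00, 10.00).
gusset: A = ½·36·80 = 1440.00, centroid at (38.00, 46.67).
ΣA = 8740.00 mm²
ΣAx̄ = (3900.00)(13.00) + (3400.00)(111.00) + (1440.00)(38.00) = 482820.00 mm³
ΣAȳ = (3900.00)(75.00) + (3400.00)(10.00) + (1440.00)(46.67) = 393700.00 mm³
x̄ = 482820.00 / 8740.00 = 55.24 mm
ȳ = 393700.00 / 8740.00 = 45.05 mm

x̄ = 55.24 mm, ȳ = 45.05 mm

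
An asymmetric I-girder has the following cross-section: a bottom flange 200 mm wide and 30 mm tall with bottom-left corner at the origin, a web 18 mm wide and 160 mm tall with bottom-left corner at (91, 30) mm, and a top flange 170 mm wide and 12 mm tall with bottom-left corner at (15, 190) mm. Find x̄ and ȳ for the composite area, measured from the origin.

x̄ = 100.00 mm, ȳ = 73.87 mm

bottom flange: A = 200 × 30 = 6000.00, centroid at (100.00, 15.00).
web: A = 18 × 160 = 2880.00, centroid at (100.00, 110.00).
top flange: A = 170 × 12 = 2040.00, centroid at (100.00, 196.00).
ΣA = 10920.00 mm², ΣAx̄ = 1092000.00 mm³, ΣAȳ = 806640.00 mm³.
x̄ = 1092000.00/10920.00 = 100.00 mm; ȳ = 806640.00/10920.00 = 73.87 mm.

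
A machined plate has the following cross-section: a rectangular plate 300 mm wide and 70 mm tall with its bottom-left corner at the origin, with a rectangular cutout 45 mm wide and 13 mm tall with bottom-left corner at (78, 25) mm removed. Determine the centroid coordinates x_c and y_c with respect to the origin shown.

plate: A = 300 × 70 = 21000.00, centroid at (150.00, 35.00).
hole: A = −(45 × 13) = -585.00, centroid at (100.50, 31.50).
ΣA = 20415.00 mm²
ΣAx_c = (21000.00)(150.00) + (-585.00)(100.50) = 3091207.50 mm³
ΣAy_c = (21000.00)(35.00) + (-585.00)(31.50) = 716572.50 mm³
x_c = 3091207.50 / 20415.00 = 151.42 mm
y_c = 716572.50 / 20415.00 = 35.10 mm

x_c = 151.42 mm, y_c = 35.10 mm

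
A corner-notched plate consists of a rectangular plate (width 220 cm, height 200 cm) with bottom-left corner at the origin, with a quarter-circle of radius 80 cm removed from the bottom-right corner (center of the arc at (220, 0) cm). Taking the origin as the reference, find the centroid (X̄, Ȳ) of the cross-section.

Part | A | x̄ᵢ | ȳᵢ | A·x̄ᵢ | A·ȳᵢ
plate | 44000.00 | 110.00 | 100.00 | 4840000.00 | 4400000.00
removed quarter-circle | -5026.55 | 186.05 | 33.95 | -935173.95 | -170666.67
Σ | 38973.45 |  |  | 3904826.05 | 4229333.33
X̄ = 3904826.05 / 38973.45 = 100.19 cm
Ȳ = 4229333.33 / 38973.45 = 108.52 cm

X̄ = 100.19 cm, Ȳ = 108.52 cm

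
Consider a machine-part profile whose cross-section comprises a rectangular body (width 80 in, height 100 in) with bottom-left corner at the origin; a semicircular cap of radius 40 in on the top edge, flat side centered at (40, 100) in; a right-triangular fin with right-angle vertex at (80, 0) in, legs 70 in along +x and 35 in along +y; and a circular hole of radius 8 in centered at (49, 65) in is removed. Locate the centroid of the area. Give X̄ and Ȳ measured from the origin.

rectangular body: A = 80 × 100 = 8000.00, centroid at (40.00, 50.00).
semicircular top: A = ½π·40² = 2513.27, centroid at (40.00, 116.98).
triangular fin: A = ½·70·35 = 1225.00, centroid at (103.33, 11.67).
hole: A = −π·8² = -201.06, centroid at (49.00, 65.00).
ΣA = 11537.21 in², ΣAX̄ = 537262.26 in³, ΣAȲ = 695216.72 in³.
X̄ = 537262.26/11537.21 = 46.57 in; Ȳ = 695216.72/11537.21 = 60.26 in.

X̄ = 46.57 in, Ȳ = 60.26 in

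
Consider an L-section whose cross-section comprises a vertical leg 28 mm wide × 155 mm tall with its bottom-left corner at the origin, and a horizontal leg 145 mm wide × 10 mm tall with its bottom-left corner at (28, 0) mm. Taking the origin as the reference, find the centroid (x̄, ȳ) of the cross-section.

x̄ = 35.66 mm, ȳ = 59.34 mm

Part | A | x̄ᵢ | ȳᵢ | A·x̄ᵢ | A·ȳᵢ
vertical leg | 4340.00 | 14.00 | 77.50 | 60760.00 | 336350.00
horizontal leg | 1450.00 | 100.50 | 5.00 | 145725.00 | 7250.00
Σ | 5790.00 |  |  | 206485.00 | 343600.00
x̄ = 206485.00 / 5790.00 = 35.66 mm
ȳ = 343600.00 / 5790.00 = 59.34 mm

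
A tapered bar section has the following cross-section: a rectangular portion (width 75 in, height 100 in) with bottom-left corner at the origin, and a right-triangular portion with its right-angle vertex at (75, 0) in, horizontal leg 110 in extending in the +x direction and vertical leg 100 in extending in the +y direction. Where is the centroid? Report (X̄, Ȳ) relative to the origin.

rectangular portion: A = 75 × 100 = 7500.00, centroid at (37.50, 50.00).
triangular portion: A = ½·110·100 = 5500.00, centroid at (111.67, 33.33).
ΣA = 13000.00 in², ΣAX̄ = 895416.67 in³, ΣAȲ = 558333.33 in³.
X̄ = 895416.67/13000.00 = 68.88 in; Ȳ = 558333.33/13000.00 = 42.95 in.

X̄ = 68.88 in, Ȳ = 42.95 in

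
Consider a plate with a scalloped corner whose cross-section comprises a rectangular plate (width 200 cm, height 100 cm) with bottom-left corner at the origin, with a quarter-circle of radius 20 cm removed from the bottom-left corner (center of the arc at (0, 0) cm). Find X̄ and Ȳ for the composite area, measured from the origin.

Part | A | x̄ᵢ | ȳᵢ | A·x̄ᵢ | A·ȳᵢ
plate | 20000.00 | 100.00 | 50.00 | 2000000.00 | 1000000.00
removed quarter-circle | -314.16 | 8.49 | 8.49 | -2666.67 | -2666.67
Σ | 19685.84 |  |  | 1997333.33 | 997333.33
X̄ = 1997333.33 / 19685.84 = 101.46 cm
Ȳ = 997333.33 / 19685.84 = 50.66 cm

X̄ = 101.46 cm, Ȳ = 50.66 cm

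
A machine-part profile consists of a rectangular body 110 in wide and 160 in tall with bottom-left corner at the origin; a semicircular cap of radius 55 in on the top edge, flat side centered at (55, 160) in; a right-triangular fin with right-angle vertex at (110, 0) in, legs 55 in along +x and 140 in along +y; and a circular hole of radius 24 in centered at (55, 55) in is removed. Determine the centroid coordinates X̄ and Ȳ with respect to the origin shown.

rectangular body: A = 110 × 160 = 17600.00, centroid at (55.00, 80.00).
semicircular top: A = ½π·55² = 4751.66, centroid at (55.00, 183.34).
triangular fin: A = ½·55·140 = 3850.00, centroid at (128.33, 46.67).
hole: A = −π·24² = -1809.56, centroid at (55.00, 55.00).
ΣA = 24392.10 in², ΣAX̄ = 1623898.92 in³, ΣAȲ = 2359323.10 in³.
X̄ = 1623898.92/24392.10 = 66.57 in; Ȳ = 2359323.10/24392.10 = 96.72 in.

X̄ = 66.57 in, Ȳ = 96.72 in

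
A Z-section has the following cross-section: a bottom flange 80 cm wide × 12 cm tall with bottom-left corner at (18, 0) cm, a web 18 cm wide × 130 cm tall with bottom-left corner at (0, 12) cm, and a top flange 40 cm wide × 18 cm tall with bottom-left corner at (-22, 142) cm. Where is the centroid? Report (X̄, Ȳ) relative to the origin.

bottom flange: A = 80 × 12 = 960.00, centroid at (58.00, 6.00).
web: A = 18 × 130 = 2340.00, centroid at (9.00, 77.00).
top flange: A = 40 × 18 = 720.00, centroid at (-2.00, 151.00).
ΣA = 4020.00 cm², ΣAX̄ = 75300.00 cm³, ΣAȲ = 294660.00 cm³.
X̄ = 75300.00/4020.00 = 18.73 cm; Ȳ = 294660.00/4020.00 = 73.30 cm.

X̄ = 18.73 cm, Ȳ = 73.30 cm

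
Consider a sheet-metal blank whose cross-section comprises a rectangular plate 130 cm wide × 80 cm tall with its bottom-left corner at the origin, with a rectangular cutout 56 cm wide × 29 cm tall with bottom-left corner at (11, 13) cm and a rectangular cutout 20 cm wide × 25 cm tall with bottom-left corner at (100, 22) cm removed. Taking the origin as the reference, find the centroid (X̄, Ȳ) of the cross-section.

Part | A | x̄ᵢ | ȳᵢ | A·x̄ᵢ | A·ȳᵢ
plate | 10400.00 | 65.00 | 40.00 | 676000.00 | 416000.00
hole 1 | -1624.00 | 39.00 | 27.50 | -63336.00 | -44660.00
hole 2 | -500.00 | 110.00 | 34.50 | -55000.00 | -17250.00
Σ | 8276.00 |  |  | 557664.00 | 354090.00
X̄ = 557664.00 / 8276.00 = 67.38 cm
Ȳ = 354090.00 / 8276.00 = 42.79 cm

X̄ = 67.38 cm, Ȳ = 42.79 cm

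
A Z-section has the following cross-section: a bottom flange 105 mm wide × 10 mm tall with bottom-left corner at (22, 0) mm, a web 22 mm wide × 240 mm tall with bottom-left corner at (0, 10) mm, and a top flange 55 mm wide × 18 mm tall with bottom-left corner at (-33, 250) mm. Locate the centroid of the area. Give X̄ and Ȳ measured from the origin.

X̄ = 17.88 mm, Ȳ = 129.52 mm

bottom flange: A = 105 × 10 = 1050.00, centroid at (74.50, 5.00).
web: A = 22 × 240 = 5280.00, centroid at (11.00, 130.00).
top flange: A = 55 × 18 = 990.00, centroid at (-5.50, 259.00).
ΣA = 7320.00 mm²
ΣAX̄ = (1050.00)(74.50) + (5280.00)(11.00) + (990.00)(-5.50) = 130860.00 mm³
ΣAȲ = (1050.00)(5.00) + (5280.00)(130.00) + (990.00)(259.00) = 948060.00 mm³
X̄ = 130860.00 / 7320.00 = 17.88 mm
Ȳ = 948060.00 / 7320.00 = 129.52 mm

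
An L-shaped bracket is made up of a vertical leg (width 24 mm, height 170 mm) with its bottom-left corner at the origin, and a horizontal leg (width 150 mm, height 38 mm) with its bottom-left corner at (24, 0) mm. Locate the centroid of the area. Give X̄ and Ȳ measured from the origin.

Part | A | x̄ᵢ | ȳᵢ | A·x̄ᵢ | A·ȳᵢ
vertical leg | 4080.00 | 12.00 | 85.00 | 48960.00 | 346800.00
horizontal leg | 5700.00 | 99.00 | 19.00 | 564300.00 | 108300.00
Σ | 9780.00 |  |  | 613260.00 | 455100.00
X̄ = 613260.00 / 9780.00 = 62.71 mm
Ȳ = 455100.00 / 9780.00 = 46.53 mm

X̄ = 62.71 mm, Ȳ = 46.53 mm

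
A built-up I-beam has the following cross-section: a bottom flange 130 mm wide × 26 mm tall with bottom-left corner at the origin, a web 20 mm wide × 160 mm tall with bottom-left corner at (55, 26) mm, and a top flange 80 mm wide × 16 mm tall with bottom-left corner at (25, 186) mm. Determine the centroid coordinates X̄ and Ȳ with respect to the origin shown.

Part | A | x̄ᵢ | ȳᵢ | A·x̄ᵢ | A·ȳᵢ
bottom flange | 3380.00 | 65.00 | 13.00 | 219700.00 | 43940.00
web | 3200.00 | 65.00 | 106.00 | 208000.00 | 339200.00
top flange | 1280.00 | 65.00 | 194.00 | 83200.00 | 248320.00
Σ | 7860.00 |  |  | 510900.00 | 631460.00
X̄ = 510900.00 / 7860.00 = 65.00 mm
Ȳ = 631460.00 / 7860.00 = 80.34 mm

X̄ = 65.00 mm, Ȳ = 80.34 mm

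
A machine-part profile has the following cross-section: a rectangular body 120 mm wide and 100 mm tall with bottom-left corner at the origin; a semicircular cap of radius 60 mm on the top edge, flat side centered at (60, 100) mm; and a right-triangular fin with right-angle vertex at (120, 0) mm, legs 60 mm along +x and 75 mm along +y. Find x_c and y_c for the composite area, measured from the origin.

rectangular body: A = 120 × 100 = 12000.00, centroid at (60.00, 50.00).
semicircular top: A = ½π·60² = 5654.87, centroid at (60.00, 125.46).
triangular fin: A = ½·60·75 = 2250.00, centroid at (140.00, 25.00).
ΣA = 19904.87 mm², ΣAx_c = 1374292.01 mm³, ΣAy_c = 1365736.68 mm³.
x_c = 1374292.01/19904.87 = 69.04 mm; y_c = 1365736.68/19904.87 = 68.61 mm.

x_c = 69.04 mm, y_c = 68.61 mm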